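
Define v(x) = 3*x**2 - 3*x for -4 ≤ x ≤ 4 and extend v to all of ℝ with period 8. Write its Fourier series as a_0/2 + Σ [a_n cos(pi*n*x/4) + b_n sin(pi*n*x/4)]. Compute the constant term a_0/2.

16

a_0 = 1/4 ∫_{-4}^{4} v(x) dx = 1/4 · (128) = 32.
So the constant term a_0/2 = 16.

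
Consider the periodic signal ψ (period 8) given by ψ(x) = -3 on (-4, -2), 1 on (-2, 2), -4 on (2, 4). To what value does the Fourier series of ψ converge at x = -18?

-1

x = -18 differs from x = -2 by -2 full period(s), and the series is 8-periodic.
At x = -2 the one-sided limits are ψ(-2^-) = -3 and ψ(-2^+) = 1.
By Dirichlet's theorem the series converges to their average, [(-3) + (1)]/2 = -1.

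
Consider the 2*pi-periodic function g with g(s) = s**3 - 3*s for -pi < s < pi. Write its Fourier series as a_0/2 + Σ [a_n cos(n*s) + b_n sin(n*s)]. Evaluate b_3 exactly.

-22/9 + 2*pi**2/3

b_3 = 1/pi ∫_{-pi}^{pi} g(s) sin(3*s) ds.
g is odd and sin(3*s) is odd, so the integrand is even and b_3 = 2/pi ∫_0^{pi} g(s) sin(3*s) ds.
Integrating by parts three times (tabular method), an antiderivative of (s**3 - 3*s) sin(3*s) is -s**3*cos(3*s)/3 + s**2*sin(3*s)/3 + 11*s*cos(3*s)/9 - 11*sin(3*s)/27; evaluating from 0 to pi: ∫_{0}^{pi} (s**3 - 3*s) sin(3*s) ds = (pi*(-11 + 3*pi**2)/9) - (0) = pi*(-11 + 3*pi**2)/9.
Hence b_3 = (2/pi)·(pi*(-11 + 3*pi**2)/9) = -22/9 + 2*pi**2/3.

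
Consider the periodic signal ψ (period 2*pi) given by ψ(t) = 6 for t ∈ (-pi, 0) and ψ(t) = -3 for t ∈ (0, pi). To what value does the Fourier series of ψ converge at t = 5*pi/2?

-3

t = 5*pi/2 differs from t = pi/2 by 1 full period(s), and the series is 2*pi-periodic.
ψ is continuous at t = pi/2 with value -3, so the series converges to -3 there.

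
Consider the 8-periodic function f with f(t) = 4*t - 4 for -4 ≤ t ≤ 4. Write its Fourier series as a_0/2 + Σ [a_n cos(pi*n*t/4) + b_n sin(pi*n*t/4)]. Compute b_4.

-8/pi

b_4 = 1/4 ∫_{-4}^{4} f(t) sin(pi*t) dt.
Integrating by parts (boundary term plus one more integral), an antiderivative of (4*t - 4) sin(pi*t) is -4*t*cos(pi*t)/pi + 4*sin(pi*t)/pi**2 + 4*cos(pi*t)/pi; evaluating from -4 to 4: ∫_{-4}^{4} (4*t - 4) sin(pi*t) dt = (-12/pi) - (20/pi) = -32/pi.
Hence b_4 = (1/4)·(-32/pi) = -8/pi.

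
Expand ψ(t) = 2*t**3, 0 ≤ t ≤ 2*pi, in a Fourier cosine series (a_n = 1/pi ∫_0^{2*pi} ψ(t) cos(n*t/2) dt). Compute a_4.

6*pi

a_4 = 1/pi ∫_0^{2*pi} (2*t**3) cos(2*t) dt.
Integrating by parts three times (tabular method), an antiderivative of (2*t**3) cos(2*t) is t**3*sin(2*t) + 3*t**2*cos(2*t)/2 - 3*t*sin(2*t)/2 - 3*cos(2*t)/4; evaluating from 0 to 2*pi: ∫_{0}^{2*pi} (2*t**3) cos(2*t) dt = (-3/4 + 6*pi**2) - (-3/4) = 6*pi**2.
Hence a_4 = (1/pi)·(6*pi**2) = 6*pi.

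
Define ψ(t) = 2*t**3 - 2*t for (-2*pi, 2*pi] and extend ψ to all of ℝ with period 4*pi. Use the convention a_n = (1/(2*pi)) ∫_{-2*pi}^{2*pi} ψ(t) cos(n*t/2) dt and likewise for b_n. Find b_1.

b_1 = (1/(2*pi)) ∫_{-2*pi}^{2*pi} ψ(t) sin(t/2) dt.
ψ is odd and sin(t/2) is odd, so the integrand is even and b_1 = 1/pi ∫_0^{2*pi} ψ(t) sin(t/2) dt.
Integrating by parts three times (tabular method), an antiderivative of (2*t**3 - 2*t) sin(t/2) is -4*t**3*cos(t/2) + 24*t**2*sin(t/2) + 100*t*cos(t/2) - 200*sin(t/2); evaluating from 0 to 2*pi: ∫_{0}^{2*pi} (2*t**3 - 2*t) sin(t/2) dt = (-200*pi + 32*pi**3) - (0) = -200*pi + 32*pi**3.
Hence b_1 = (1/pi)·(-200*pi + 32*pi**3) = -200 + 32*pi**2.

-200 + 32*pi**2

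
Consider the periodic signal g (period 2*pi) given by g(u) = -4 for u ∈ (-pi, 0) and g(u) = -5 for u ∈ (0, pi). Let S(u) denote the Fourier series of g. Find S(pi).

At u = pi the one-sided limits are g(pi^-) = -5 and g(pi^+) = -4.
By Dirichlet's theorem the series converges to their average, [(-5) + (-4)]/2 = -9/2.

-9/2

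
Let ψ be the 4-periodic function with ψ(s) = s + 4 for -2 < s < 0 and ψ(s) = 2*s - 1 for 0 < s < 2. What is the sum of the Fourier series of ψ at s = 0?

At s = 0 the one-sided limits are ψ(0^-) = 4 and ψ(0^+) = -1.
By Dirichlet's theorem the series converges to their average, [(4) + (-1)]/2 = 3/2.

3/2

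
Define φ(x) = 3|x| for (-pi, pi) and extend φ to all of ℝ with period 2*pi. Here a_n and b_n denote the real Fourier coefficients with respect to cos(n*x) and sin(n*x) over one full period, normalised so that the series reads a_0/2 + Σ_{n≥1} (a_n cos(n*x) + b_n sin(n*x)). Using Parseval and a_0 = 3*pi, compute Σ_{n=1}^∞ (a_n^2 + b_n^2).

Parseval: a_0^2/2 + Σ_{n≥1} (a_n^2+b_n^2) = 1/pi ∫_{-pi}^{pi} φ(x)^2 dx = 6*pi**2.
Subtract a_0^2/2 = 9*pi**2/2: Σ (a_n^2+b_n^2) = 3*pi**2/2.

3*pi**2/2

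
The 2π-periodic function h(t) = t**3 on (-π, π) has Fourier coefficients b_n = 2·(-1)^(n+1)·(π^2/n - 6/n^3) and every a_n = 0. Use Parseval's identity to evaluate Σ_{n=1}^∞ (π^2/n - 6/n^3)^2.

Parseval: Σ b_n^2 = (1/π) ∫_{-π}^{π} h(t)^2 dt = 2*pi**6/7.
b_n^2 = 4·(π^2/n - 6/n^3)^2, so the sum equals (2*pi**6/7)/4 = pi**6/14.

pi**6/14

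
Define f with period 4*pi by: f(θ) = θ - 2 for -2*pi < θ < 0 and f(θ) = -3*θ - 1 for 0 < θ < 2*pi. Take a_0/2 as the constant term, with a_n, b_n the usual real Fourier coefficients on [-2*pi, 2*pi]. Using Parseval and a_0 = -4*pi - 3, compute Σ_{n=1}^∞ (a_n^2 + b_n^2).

Parseval: a_0^2/2 + Σ_{n≥1} (a_n^2+b_n^2) = (1/(2*pi)) ∫_{-2*pi}^{2*pi} f(θ)^2 dθ = 5 + 10*pi + 40*pi**2/3.
Subtract a_0^2/2 = (3 + 4*pi)**2/2: Σ (a_n^2+b_n^2) = -2*pi + 1/2 + 16*pi**2/3.

-2*pi + 1/2 + 16*pi**2/3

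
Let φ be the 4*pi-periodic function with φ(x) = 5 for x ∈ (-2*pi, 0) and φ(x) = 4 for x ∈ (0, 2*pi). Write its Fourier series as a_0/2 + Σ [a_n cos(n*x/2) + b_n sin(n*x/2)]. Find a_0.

a_0 = (1/(2*pi)) ∫_{-2*pi}^{2*pi} φ(x) dx = (1/(2*pi)) · (18*pi) = 9.

9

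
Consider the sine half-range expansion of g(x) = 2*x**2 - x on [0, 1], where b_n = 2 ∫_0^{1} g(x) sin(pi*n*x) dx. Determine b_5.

2*(-8 + 25*pi**2)/(125*pi**3)

b_5 = 2 ∫_0^{1} (2*x**2 - x) sin(5*pi*x) dx.
Integrating by parts twice (tabular method), an antiderivative of (2*x**2 - x) sin(5*pi*x) is -2*x**2*cos(5*pi*x)/(5*pi) + 4*x*sin(5*pi*x)/(25*pi**2) + x*cos(5*pi*x)/(5*pi) - sin(5*pi*x)/(25*pi**2) + 4*cos(5*pi*x)/(125*pi**3); evaluating from 0 to 1: ∫_{0}^{1} (2*x**2 - x) sin(5*pi*x) dx = ((-4 + 25*pi**2)/(125*pi**3)) - (4/(125*pi**3)) = (-8 + 25*pi**2)/(125*pi**3).
Hence b_5 = 2·((-8 + 25*pi**2)/(125*pi**3)) = 2*(-8 + 25*pi**2)/(125*pi**3).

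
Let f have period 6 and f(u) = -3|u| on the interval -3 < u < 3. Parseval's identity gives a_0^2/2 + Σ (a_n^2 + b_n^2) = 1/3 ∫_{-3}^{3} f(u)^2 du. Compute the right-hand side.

1/3 ∫_{-3}^{3} f(u)^2 du = 1/3 · (162) = 54.

54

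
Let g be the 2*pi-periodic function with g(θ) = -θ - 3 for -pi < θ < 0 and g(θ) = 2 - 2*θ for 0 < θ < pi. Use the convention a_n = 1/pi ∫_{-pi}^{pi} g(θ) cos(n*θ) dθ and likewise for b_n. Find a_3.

a_3 = 1/pi ∫_{-pi}^{pi} g(θ) cos(3*θ) dθ.
Split the integral at the breakpoints.
Integrating by parts (boundary term plus one more integral), an antiderivative of (-θ - 3) cos(3*θ) is -θ*sin(3*θ)/3 - sin(3*θ) - cos(3*θ)/9; evaluating from -pi to 0: ∫_{-pi}^{0} (-θ - 3) cos(3*θ) dθ = (-1/9) - (1/9) = -2/9.
Integrating by parts (boundary term plus one more integral), an antiderivative of (2 - 2*θ) cos(3*θ) is -2*θ*sin(3*θ)/3 + 2*sin(3*θ)/3 - 2*cos(3*θ)/9; evaluating from 0 to pi: ∫_{0}^{pi} (2 - 2*θ) cos(3*θ) dθ = (2/9) - (-2/9) = 4/9.
Summing the pieces and multiplying by (1/pi) gives a_3 = 2/(9*pi).

2/(9*pi)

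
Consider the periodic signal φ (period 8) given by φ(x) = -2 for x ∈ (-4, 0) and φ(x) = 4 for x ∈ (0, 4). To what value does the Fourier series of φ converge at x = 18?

4

x = 18 differs from x = 2 by 2 full period(s), and the series is 8-periodic.
φ is continuous at x = 2 with value 4, so the series converges to 4 there.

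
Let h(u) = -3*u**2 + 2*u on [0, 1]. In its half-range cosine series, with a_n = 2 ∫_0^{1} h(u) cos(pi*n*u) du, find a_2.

a_2 = 2 ∫_0^{1} (-3*u**2 + 2*u) cos(2*pi*u) du.
Integrating by parts twice (tabular method), an antiderivative of (-3*u**2 + 2*u) cos(2*pi*u) is -3*u**2*sin(2*pi*u)/(2*pi) + u*sin(2*pi*u)/pi - 3*u*cos(2*pi*u)/(2*pi**2) + 3*sin(2*pi*u)/(4*pi**3) + cos(2*pi*u)/(2*pi**2); evaluating from 0 to 1: ∫_{0}^{1} (-3*u**2 + 2*u) cos(2*pi*u) du = (-1/pi**2) - (1/(2*pi**2)) = -3/(2*pi**2).
Hence a_2 = 2·(-3/(2*pi**2)) = -3/pi**2.

-3/pi**2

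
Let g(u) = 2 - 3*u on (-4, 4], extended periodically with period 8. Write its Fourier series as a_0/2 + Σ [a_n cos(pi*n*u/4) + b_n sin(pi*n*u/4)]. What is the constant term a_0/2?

a_0 = 1/4 ∫_{-4}^{4} g(u) du = 1/4 · (16) = 4.
So the constant term a_0/2 = 2.

2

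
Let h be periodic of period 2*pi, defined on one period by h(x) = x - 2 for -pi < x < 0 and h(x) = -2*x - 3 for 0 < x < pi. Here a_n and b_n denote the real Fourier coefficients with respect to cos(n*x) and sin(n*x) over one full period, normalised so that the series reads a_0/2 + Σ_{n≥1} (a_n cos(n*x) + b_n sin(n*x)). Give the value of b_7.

(-pi - 2)/(7*pi)

b_7 = 1/pi ∫_{-pi}^{pi} h(x) sin(7*x) dx.
Split the integral at the breakpoints.
Integrating by parts (boundary term plus one more integral), an antiderivative of (x - 2) sin(7*x) is -x*cos(7*x)/7 + sin(7*x)/49 + 2*cos(7*x)/7; evaluating from -pi to 0: ∫_{-pi}^{0} (x - 2) sin(7*x) dx = (2/7) - (-pi/7 - 2/7) = pi/7 + 4/7.
Integrating by parts (boundary term plus one more integral), an antiderivative of (-2*x - 3) sin(7*x) is 2*x*cos(7*x)/7 - 2*sin(7*x)/49 + 3*cos(7*x)/7; evaluating from 0 to pi: ∫_{0}^{pi} (-2*x - 3) sin(7*x) dx = (-2*pi/7 - 3/7) - (3/7) = -2*pi/7 - 6/7.
Summing the pieces and multiplying by (1/pi) gives b_7 = (-pi - 2)/(7*pi).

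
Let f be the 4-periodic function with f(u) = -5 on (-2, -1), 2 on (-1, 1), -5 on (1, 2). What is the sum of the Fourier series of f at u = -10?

u = -10 differs from u = -2 by -2 full period(s), and the series is 4-periodic.
f is continuous at u = -2 with value -5, so the series converges to -5 there.

-5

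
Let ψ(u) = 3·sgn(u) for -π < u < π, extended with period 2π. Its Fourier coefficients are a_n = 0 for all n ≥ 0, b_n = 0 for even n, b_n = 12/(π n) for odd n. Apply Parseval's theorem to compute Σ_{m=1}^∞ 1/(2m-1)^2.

Parseval: Σ b_n^2 = (1/π) ∫_{-π}^{π} ψ(u)^2 du = 18.
Only odd n contribute, with b_n^2 = 144/(π^2 n^2), so Σ_{m≥1} 1/(2m-1)^2 = π^2·(18)/144 = pi**2/8.

pi**2/8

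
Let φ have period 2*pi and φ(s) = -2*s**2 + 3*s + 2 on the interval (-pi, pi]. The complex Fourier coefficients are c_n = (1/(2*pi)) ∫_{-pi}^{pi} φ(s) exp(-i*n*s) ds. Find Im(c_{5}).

Since φ is real-valued, Im(c_{5}) = -(1/(2*pi)) ∫_{-pi}^{pi} φ(s) sin(5*s) ds = -b_{5}/2.
Integrating by parts twice (tabular method), an antiderivative of (-2*s**2 + 3*s + 2) sin(5*s) is 2*s**2*cos(5*s)/5 - 4*s*sin(5*s)/25 - 3*s*cos(5*s)/5 + 3*sin(5*s)/25 - 54*cos(5*s)/125; evaluating from -pi to pi: ∫_{-pi}^{pi} (-2*s**2 + 3*s + 2) sin(5*s) ds = (-2*pi**2/5 + 54/125 + 3*pi/5) - (-2*pi**2/5 - 3*pi/5 + 54/125) = 6*pi/5.
Hence Im(c_{5}) = (-1/(2*pi))·(6*pi/5) = -3/5.

-3/5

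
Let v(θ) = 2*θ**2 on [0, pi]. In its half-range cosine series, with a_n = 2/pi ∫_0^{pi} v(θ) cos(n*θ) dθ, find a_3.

-8/9

a_3 = 2/pi ∫_0^{pi} (2*θ**2) cos(3*θ) dθ.
Integrating by parts twice (tabular method), an antiderivative of (2*θ**2) cos(3*θ) is 2*θ**2*sin(3*θ)/3 + 4*θ*cos(3*θ)/9 - 4*sin(3*θ)/27; evaluating from 0 to pi: ∫_{0}^{pi} (2*θ**2) cos(3*θ) dθ = (-4*pi/9) - (0) = -4*pi/9.
Hence a_3 = (2/pi)·(-4*pi/9) = -8/9.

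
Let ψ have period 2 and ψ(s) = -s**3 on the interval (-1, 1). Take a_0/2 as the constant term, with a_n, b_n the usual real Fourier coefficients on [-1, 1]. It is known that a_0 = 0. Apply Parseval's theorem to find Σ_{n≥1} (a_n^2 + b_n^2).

2/7

Parseval: a_0^2/2 + Σ_{n≥1} (a_n^2+b_n^2) = ∫_{-1}^{1} ψ(s)^2 ds = 2/7.
Subtract a_0^2/2 = 0: Σ (a_n^2+b_n^2) = 2/7.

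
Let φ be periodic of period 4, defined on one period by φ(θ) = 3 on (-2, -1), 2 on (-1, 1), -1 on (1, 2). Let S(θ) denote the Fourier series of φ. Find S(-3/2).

3

φ is continuous at θ = -3/2 with value 3, so the series converges to 3 there.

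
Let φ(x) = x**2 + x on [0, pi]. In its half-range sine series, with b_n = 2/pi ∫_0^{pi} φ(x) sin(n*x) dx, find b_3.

b_3 = 2/pi ∫_0^{pi} (x**2 + x) sin(3*x) dx.
Integrating by parts twice (tabular method), an antiderivative of (x**2 + x) sin(3*x) is -x**2*cos(3*x)/3 + 2*x*sin(3*x)/9 - x*cos(3*x)/3 + sin(3*x)/9 + 2*cos(3*x)/27; evaluating from 0 to pi: ∫_{0}^{pi} (x**2 + x) sin(3*x) dx = (-2/27 + pi/3 + pi**2/3) - (2/27) = -4/27 + pi/3 + pi**2/3.
Hence b_3 = (2/pi)·(-4/27 + pi/3 + pi**2/3) = 2*(-4 + 9*pi + 9*pi**2)/(27*pi).

2*(-4 + 9*pi + 9*pi**2)/(27*pi)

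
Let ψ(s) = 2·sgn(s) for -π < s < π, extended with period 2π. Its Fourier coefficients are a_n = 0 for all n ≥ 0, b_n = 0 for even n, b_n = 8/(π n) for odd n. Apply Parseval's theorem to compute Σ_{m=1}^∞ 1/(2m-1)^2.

Parseval: Σ b_n^2 = (1/π) ∫_{-π}^{π} ψ(s)^2 ds = 8.
Only odd n contribute, with b_n^2 = 64/(π^2 n^2), so Σ_{m≥1} 1/(2m-1)^2 = π^2·(8)/64 = pi**2/8.

pi**2/8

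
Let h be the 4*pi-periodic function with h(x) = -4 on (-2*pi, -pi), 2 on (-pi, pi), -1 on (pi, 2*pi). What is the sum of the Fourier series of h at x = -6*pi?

x = -6*pi differs from x = 2*pi by -2 full period(s), and the series is 4*pi-periodic.
At x = 2*pi the one-sided limits are h(2*pi^-) = -1 and h(2*pi^+) = -4.
By Dirichlet's theorem the series converges to their average, [(-1) + (-4)]/2 = -5/2.

-5/2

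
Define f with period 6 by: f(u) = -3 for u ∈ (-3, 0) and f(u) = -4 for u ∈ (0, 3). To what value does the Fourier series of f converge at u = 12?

u = 12 differs from u = 0 by 2 full period(s), and the series is 6-periodic.
At u = 0 the one-sided limits are f(0^-) = -3 and f(0^+) = -4.
By Dirichlet's theorem the series converges to their average, [(-3) + (-4)]/2 = -7/2.

-7/2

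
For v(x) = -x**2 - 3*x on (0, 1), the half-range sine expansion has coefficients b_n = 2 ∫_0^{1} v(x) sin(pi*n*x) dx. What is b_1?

b_1 = 2 ∫_0^{1} (-x**2 - 3*x) sin(pi*x) dx.
Integrating by parts twice (tabular method), an antiderivative of (-x**2 - 3*x) sin(pi*x) is x**2*cos(pi*x)/pi - 2*x*sin(pi*x)/pi**2 + 3*x*cos(pi*x)/pi - 3*sin(pi*x)/pi**2 - 2*cos(pi*x)/pi**3; evaluating from 0 to 1: ∫_{0}^{1} (-x**2 - 3*x) sin(pi*x) dx = (-4/pi + 2/pi**3) - (-2/pi**3) = -4/pi + 4/pi**3.
Hence b_1 = 2·(-4/pi + 4/pi**3) = -8/pi + 8/pi**3.

-8/pi + 8/pi**3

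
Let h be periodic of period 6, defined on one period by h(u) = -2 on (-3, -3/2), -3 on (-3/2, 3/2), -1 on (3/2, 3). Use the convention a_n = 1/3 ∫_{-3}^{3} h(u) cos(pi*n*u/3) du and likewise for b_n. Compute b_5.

1/(5*pi)

b_5 = 1/3 ∫_{-3}^{3} h(u) sin(5*pi*u/3) du.
Split the integral at the breakpoints.
Directly, an antiderivative of (-2) sin(5*pi*u/3) is 6*cos(5*pi*u/3)/(5*pi); evaluating from -3 to -3/2: ∫_{-3}^{-3/2} (-2) sin(5*pi*u/3) du = (0) - (-6/(5*pi)) = 6/(5*pi).
Directly, an antiderivative of (-3) sin(5*pi*u/3) is 9*cos(5*pi*u/3)/(5*pi); evaluating from -3/2 to 3/2: ∫_{-3/2}^{3/2} (-3) sin(5*pi*u/3) du = (0) - (0) = 0.
Directly, an antiderivative of (-1) sin(5*pi*u/3) is 3*cos(5*pi*u/3)/(5*pi); evaluating from 3/2 to 3: ∫_{3/2}^{3} (-1) sin(5*pi*u/3) du = (-3/(5*pi)) - (0) = -3/(5*pi).
Summing the pieces and multiplying by (1/3) gives b_5 = 1/(5*pi).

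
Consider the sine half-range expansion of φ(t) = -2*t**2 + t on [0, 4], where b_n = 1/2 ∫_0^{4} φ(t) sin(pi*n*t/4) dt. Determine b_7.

-8/pi + 256/(343*pi**3)

b_7 = 1/2 ∫_0^{4} (-2*t**2 + t) sin(7*pi*t/4) dt.
Integrating by parts twice (tabular method), an antiderivative of (-2*t**2 + t) sin(7*pi*t/4) is 8*t**2*cos(7*pi*t/4)/(7*pi) - 64*t*sin(7*pi*t/4)/(49*pi**2) - 4*t*cos(7*pi*t/4)/(7*pi) + 16*sin(7*pi*t/4)/(49*pi**2) - 256*cos(7*pi*t/4)/(343*pi**3); evaluating from 0 to 4: ∫_{0}^{4} (-2*t**2 + t) sin(7*pi*t/4) dt = (-16/pi + 256/(343*pi**3)) - (-256/(343*pi**3)) = -16/pi + 512/(343*pi**3).
Hence b_7 = (1/2)·(-16/pi + 512/(343*pi**3)) = -8/pi + 256/(343*pi**3).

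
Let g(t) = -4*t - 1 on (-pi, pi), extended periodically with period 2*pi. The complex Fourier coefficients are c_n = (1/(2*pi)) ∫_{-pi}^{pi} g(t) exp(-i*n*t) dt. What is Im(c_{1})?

4

Since g is real-valued, Im(c_{1}) = -(1/(2*pi)) ∫_{-pi}^{pi} g(t) sin(t) dt = -b_{1}/2.
Integrating by parts (boundary term plus one more integral), an antiderivative of (-4*t - 1) sin(t) is 4*t*cos(t) - 4*sin(t) + cos(t); evaluating from -pi to pi: ∫_{-pi}^{pi} (-4*t - 1) sin(t) dt = (-4*pi - 1) - (-1 + 4*pi) = -8*pi.
Hence Im(c_{1}) = (-1/(2*pi))·(-8*pi) = 4.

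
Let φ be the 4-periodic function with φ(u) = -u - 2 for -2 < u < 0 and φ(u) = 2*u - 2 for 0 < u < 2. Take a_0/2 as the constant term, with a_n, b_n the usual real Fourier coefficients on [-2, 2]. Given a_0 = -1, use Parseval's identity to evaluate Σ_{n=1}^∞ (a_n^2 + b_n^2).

13/6

Parseval: a_0^2/2 + Σ_{n≥1} (a_n^2+b_n^2) = 1/2 ∫_{-2}^{2} φ(u)^2 du = 8/3.
Subtract a_0^2/2 = 1/2: Σ (a_n^2+b_n^2) = 13/6.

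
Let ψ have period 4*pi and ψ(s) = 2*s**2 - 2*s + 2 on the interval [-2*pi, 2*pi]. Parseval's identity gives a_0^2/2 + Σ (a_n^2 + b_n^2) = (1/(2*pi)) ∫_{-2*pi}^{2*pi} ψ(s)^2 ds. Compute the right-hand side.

(1/(2*pi)) ∫_{-2*pi}^{2*pi} ψ(s)^2 ds = (1/(2*pi)) · (16*pi + 64*pi**3 + 256*pi**5/5) = 8 + 32*pi**2 + 128*pi**4/5.

8 + 32*pi**2 + 128*pi**4/5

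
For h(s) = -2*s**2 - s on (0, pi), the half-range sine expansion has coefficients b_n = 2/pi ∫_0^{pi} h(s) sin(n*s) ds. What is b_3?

b_3 = 2/pi ∫_0^{pi} (-2*s**2 - s) sin(3*s) ds.
Integrating by parts twice (tabular method), an antiderivative of (-2*s**2 - s) sin(3*s) is 2*s**2*cos(3*s)/3 - 4*s*sin(3*s)/9 + s*cos(3*s)/3 - sin(3*s)/9 - 4*cos(3*s)/27; evaluating from 0 to pi: ∫_{0}^{pi} (-2*s**2 - s) sin(3*s) ds = (-2*pi**2/3 - pi/3 + 4/27) - (-4/27) = -2*pi**2/3 - pi/3 + 8/27.
Hence b_3 = (2/pi)·(-2*pi**2/3 - pi/3 + 8/27) = 2*(-18*pi**2 - 9*pi + 8)/(27*pi).

2*(-18*pi**2 - 9*pi + 8)/(27*pi)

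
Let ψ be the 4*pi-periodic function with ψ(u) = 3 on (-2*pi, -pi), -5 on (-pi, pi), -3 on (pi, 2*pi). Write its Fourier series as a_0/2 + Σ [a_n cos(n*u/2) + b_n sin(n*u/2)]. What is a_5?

-2/pi

a_5 = (1/(2*pi)) ∫_{-2*pi}^{2*pi} ψ(u) cos(5*u/2) du.
Split the integral at the breakpoints.
Directly, an antiderivative of (3) cos(5*u/2) is 6*sin(5*u/2)/5; evaluating from -2*pi to -pi: ∫_{-2*pi}^{-pi} (3) cos(5*u/2) du = (-6/5) - (0) = -6/5.
Directly, an antiderivative of (-5) cos(5*u/2) is -2*sin(5*u/2); evaluating from -pi to pi: ∫_{-pi}^{pi} (-5) cos(5*u/2) du = (-2) - (2) = -4.
Directly, an antiderivative of (-3) cos(5*u/2) is -6*sin(5*u/2)/5; evaluating from pi to 2*pi: ∫_{pi}^{2*pi} (-3) cos(5*u/2) du = (0) - (-6/5) = 6/5.
Summing the pieces and multiplying by (1/(2*pi)) gives a_5 = -2/pi.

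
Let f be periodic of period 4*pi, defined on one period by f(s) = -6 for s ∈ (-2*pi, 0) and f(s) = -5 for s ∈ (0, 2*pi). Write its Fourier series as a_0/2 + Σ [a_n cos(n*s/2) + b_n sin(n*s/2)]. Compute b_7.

2/(7*pi)

b_7 = (1/(2*pi)) ∫_{-2*pi}^{2*pi} f(s) sin(7*s/2) ds.
Split the integral at the breakpoints.
Directly, an antiderivative of (-6) sin(7*s/2) is 12*cos(7*s/2)/7; evaluating from -2*pi to 0: ∫_{-2*pi}^{0} (-6) sin(7*s/2) ds = (12/7) - (-12/7) = 24/7.
Directly, an antiderivative of (-5) sin(7*s/2) is 10*cos(7*s/2)/7; evaluating from 0 to 2*pi: ∫_{0}^{2*pi} (-5) sin(7*s/2) ds = (-10/7) - (10/7) = -20/7.
Summing the pieces and multiplying by (1/(2*pi)) gives b_7 = 2/(7*pi).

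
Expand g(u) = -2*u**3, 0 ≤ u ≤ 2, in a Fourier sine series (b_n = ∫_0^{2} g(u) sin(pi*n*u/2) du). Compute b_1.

b_1 = ∫_0^{2} (-2*u**3) sin(pi*u/2) du.
Integrating by parts three times (tabular method), an antiderivative of (-2*u**3) sin(pi*u/2) is 4*u**3*cos(pi*u/2)/pi - 24*u**2*sin(pi*u/2)/pi**2 - 96*u*cos(pi*u/2)/pi**3 + 192*sin(pi*u/2)/pi**4; evaluating from 0 to 2: ∫_{0}^{2} (-2*u**3) sin(pi*u/2) du = (-32/pi + 192/pi**3) - (0) = -32/pi + 192/pi**3.
Hence b_1 = -32/pi + 192/pi**3.

-32/pi + 192/pi**3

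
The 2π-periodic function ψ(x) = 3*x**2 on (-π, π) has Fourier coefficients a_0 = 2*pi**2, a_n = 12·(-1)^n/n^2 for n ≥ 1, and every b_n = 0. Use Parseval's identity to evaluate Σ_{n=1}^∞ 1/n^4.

Parseval: a_0^2/2 + Σ a_n^2 = (1/π) ∫_{-π}^{π} ψ(x)^2 dx = 18*pi**4/5.
Subtract a_0^2/2 = 2*pi**4: Σ a_n^2 = 8*pi**4/5.
Since a_n^2 = 144/n^4, Σ 1/n^4 = pi**4/90.

pi**4/90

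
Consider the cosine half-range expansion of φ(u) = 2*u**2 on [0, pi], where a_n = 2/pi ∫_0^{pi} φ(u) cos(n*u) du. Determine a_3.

-8/9

a_3 = 2/pi ∫_0^{pi} (2*u**2) cos(3*u) du.
Integrating by parts twice (tabular method), an antiderivative of (2*u**2) cos(3*u) is 2*u**2*sin(3*u)/3 + 4*u*cos(3*u)/9 - 4*sin(3*u)/27; evaluating from 0 to pi: ∫_{0}^{pi} (2*u**2) cos(3*u) du = (-4*pi/9) - (0) = -4*pi/9.
Hence a_3 = (2/pi)·(-4*pi/9) = -8/9.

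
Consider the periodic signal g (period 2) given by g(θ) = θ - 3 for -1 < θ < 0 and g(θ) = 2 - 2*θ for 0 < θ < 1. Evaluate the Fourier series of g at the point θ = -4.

θ = -4 differs from θ = 0 by -2 full period(s), and the series is 2-periodic.
At θ = 0 the one-sided limits are g(0^-) = -3 and g(0^+) = 2.
By Dirichlet's theorem the series converges to their average, [(-3) + (2)]/2 = -1/2.

-1/2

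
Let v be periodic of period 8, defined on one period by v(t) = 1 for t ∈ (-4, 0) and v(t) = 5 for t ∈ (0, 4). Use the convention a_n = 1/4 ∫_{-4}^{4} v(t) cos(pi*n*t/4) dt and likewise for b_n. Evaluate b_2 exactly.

0

b_2 = 1/4 ∫_{-4}^{4} v(t) sin(pi*t/2) dt.
Split the integral at the breakpoints.
Directly, an antiderivative of (1) sin(pi*t/2) is -2*cos(pi*t/2)/pi; evaluating from -4 to 0: ∫_{-4}^{0} (1) sin(pi*t/2) dt = (-2/pi) - (-2/pi) = 0.
Directly, an antiderivative of (5) sin(pi*t/2) is -10*cos(pi*t/2)/pi; evaluating from 0 to 4: ∫_{0}^{4} (5) sin(pi*t/2) dt = (-10/pi) - (-10/pi) = 0.
Summing the pieces and multiplying by (1/4) gives b_2 = 0.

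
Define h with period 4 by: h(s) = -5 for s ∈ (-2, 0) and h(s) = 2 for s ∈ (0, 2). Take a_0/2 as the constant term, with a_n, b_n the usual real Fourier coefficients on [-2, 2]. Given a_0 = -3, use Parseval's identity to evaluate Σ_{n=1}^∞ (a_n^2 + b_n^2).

Parseval: a_0^2/2 + Σ_{n≥1} (a_n^2+b_n^2) = 1/2 ∫_{-2}^{2} h(s)^2 ds = 29.
Subtract a_0^2/2 = 9/2: Σ (a_n^2+b_n^2) = 49/2.

49/2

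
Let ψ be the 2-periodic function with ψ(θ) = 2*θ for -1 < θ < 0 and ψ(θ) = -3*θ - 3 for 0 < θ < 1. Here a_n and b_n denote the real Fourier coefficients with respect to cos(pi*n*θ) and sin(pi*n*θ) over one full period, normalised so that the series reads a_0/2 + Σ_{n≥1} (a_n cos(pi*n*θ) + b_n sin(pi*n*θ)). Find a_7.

10/(49*pi**2)

a_7 = ∫_{-1}^{1} ψ(θ) cos(7*pi*θ) dθ.
Split the integral at the breakpoints.
Integrating by parts (boundary term plus one more integral), an antiderivative of (2*θ) cos(7*pi*θ) is 2*θ*sin(7*pi*θ)/(7*pi) + 2*cos(7*pi*θ)/(49*pi**2); evaluating from -1 to 0: ∫_{-1}^{0} (2*θ) cos(7*pi*θ) dθ = (2/(49*pi**2)) - (-2/(49*pi**2)) = 4/(49*pi**2).
Integrating by parts (boundary term plus one more integral), an antiderivative of (-3*θ - 3) cos(7*pi*θ) is -3*θ*sin(7*pi*θ)/(7*pi) - 3*sin(7*pi*θ)/(7*pi) - 3*cos(7*pi*θ)/(49*pi**2); evaluating from 0 to 1: ∫_{0}^{1} (-3*θ - 3) cos(7*pi*θ) dθ = (3/(49*pi**2)) - (-3/(49*pi**2)) = 6/(49*pi**2).
Summing the pieces gives a_7 = 10/(49*pi**2).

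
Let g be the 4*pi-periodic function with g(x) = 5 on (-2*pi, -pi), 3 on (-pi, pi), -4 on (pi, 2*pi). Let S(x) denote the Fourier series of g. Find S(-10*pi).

1/2

x = -10*pi differs from x = -2*pi by -2 full period(s), and the series is 4*pi-periodic.
At x = -2*pi the one-sided limits are g(-2*pi^-) = -4 and g(-2*pi^+) = 5.
By Dirichlet's theorem the series converges to their average, [(-4) + (5)]/2 = 1/2.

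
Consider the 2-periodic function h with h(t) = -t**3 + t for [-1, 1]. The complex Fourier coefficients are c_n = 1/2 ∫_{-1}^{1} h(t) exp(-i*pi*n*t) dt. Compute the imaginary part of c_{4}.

3/(32*pi**3)

Since h is real-valued, Im(c_{4}) = -1/2 ∫_{-1}^{1} h(t) sin(4*pi*t) dt = -b_{4}/2.
h is odd and sin(4*pi*t) is odd, so the integrand is even: ∫_{-1}^{1} h(t) sin(4*pi*t) dt = 2∫_0^{1} h(t) sin(4*pi*t) dt.
Integrating by parts three times (tabular method), an antiderivative of (-t**3 + t) sin(4*pi*t) is t**3*cos(4*pi*t)/(4*pi) - 3*t**2*sin(4*pi*t)/(16*pi**2) - t*cos(4*pi*t)/(4*pi) - 3*t*cos(4*pi*t)/(32*pi**3) + 3*sin(4*pi*t)/(128*pi**4) + sin(4*pi*t)/(16*pi**2); evaluating from 0 to 1: ∫_{0}^{1} (-t**3 + t) sin(4*pi*t) dt = (-3/(32*pi**3)) - (0) = -3/(32*pi**3).
So ∫_{-1}^{1} h(t) sin(4*pi*t) dt = -3/(16*pi**3).
Hence Im(c_{4}) = (-1/2)·(-3/(16*pi**3)) = 3/(32*pi**3).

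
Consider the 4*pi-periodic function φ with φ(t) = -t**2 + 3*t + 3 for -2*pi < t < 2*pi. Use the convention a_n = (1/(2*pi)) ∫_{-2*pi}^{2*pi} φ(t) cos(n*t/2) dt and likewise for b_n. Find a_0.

6 - 8*pi**2/3

a_0 = (1/(2*pi)) ∫_{-2*pi}^{2*pi} φ(t) dt = (1/(2*pi)) · (-16*pi**3/3 + 12*pi) = 6 - 8*pi**2/3.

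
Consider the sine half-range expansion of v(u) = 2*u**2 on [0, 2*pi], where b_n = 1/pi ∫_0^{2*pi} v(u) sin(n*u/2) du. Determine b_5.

b_5 = 1/pi ∫_0^{2*pi} (2*u**2) sin(5*u/2) du.
Integrating by parts twice (tabular method), an antiderivative of (2*u**2) sin(5*u/2) is -4*u**2*cos(5*u/2)/5 + 16*u*sin(5*u/2)/25 + 32*cos(5*u/2)/125; evaluating from 0 to 2*pi: ∫_{0}^{2*pi} (2*u**2) sin(5*u/2) du = (-32/125 + 16*pi**2/5) - (32/125) = -64/125 + 16*pi**2/5.
Hence b_5 = (1/pi)·(-64/125 + 16*pi**2/5) = 16*(-4 + 25*pi**2)/(125*pi).

16*(-4 + 25*pi**2)/(125*pi)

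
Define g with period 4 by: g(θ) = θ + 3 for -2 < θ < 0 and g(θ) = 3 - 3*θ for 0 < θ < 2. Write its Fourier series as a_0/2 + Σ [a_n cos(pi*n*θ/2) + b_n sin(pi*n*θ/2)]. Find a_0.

2

a_0 = 1/2 ∫_{-2}^{2} g(θ) dθ = 1/2 · (4) = 2.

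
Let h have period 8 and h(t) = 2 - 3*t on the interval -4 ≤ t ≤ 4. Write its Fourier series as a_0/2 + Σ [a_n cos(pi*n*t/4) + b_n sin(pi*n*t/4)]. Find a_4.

a_4 = 1/4 ∫_{-4}^{4} h(t) cos(pi*t) dt.
Integrating by parts (boundary term plus one more integral), an antiderivative of (2 - 3*t) cos(pi*t) is -3*t*sin(pi*t)/pi + 2*sin(pi*t)/pi - 3*cos(pi*t)/pi**2; evaluating from -4 to 4: ∫_{-4}^{4} (2 - 3*t) cos(pi*t) dt = (-3/pi**2) - (-3/pi**2) = 0.
Hence a_4 = (1/4)·(0) = 0.

0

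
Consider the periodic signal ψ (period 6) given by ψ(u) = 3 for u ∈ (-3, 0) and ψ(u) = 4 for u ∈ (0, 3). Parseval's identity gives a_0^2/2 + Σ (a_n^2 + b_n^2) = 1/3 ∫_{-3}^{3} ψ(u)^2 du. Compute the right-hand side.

25

1/3 ∫_{-3}^{3} ψ(u)^2 du = 1/3 · (75) = 25.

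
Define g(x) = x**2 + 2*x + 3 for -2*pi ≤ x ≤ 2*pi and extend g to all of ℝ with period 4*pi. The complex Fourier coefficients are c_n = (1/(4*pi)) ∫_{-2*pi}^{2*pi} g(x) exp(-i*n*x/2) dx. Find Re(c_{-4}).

1/2

Since g is real-valued, Re(c_{-4}) = (1/(4*pi)) ∫_{-2*pi}^{2*pi} g(x) cos(-2*x) dx = a_{4}/2.
Integrating by parts twice (tabular method), an antiderivative of (x**2 + 2*x + 3) cos(-2*x) is x**2*sin(2*x)/2 + x*sin(2*x) + x*cos(2*x)/2 + 5*sin(2*x)/4 + cos(2*x)/2; evaluating from -2*pi to 2*pi: ∫_{-2*pi}^{2*pi} (x**2 + 2*x + 3) cos(-2*x) dx = (1/2 + pi) - (1/2 - pi) = 2*pi.
Hence Re(c_{-4}) = (1/(4*pi))·(2*pi) = 1/2.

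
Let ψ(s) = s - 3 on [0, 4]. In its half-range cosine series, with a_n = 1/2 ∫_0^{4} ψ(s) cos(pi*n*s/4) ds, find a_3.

-16/(9*pi**2)

a_3 = 1/2 ∫_0^{4} (s - 3) cos(3*pi*s/4) ds.
Integrating by parts (boundary term plus one more integral), an antiderivative of (s - 3) cos(3*pi*s/4) is 4*s*sin(3*pi*s/4)/(3*pi) - 4*sin(3*pi*s/4)/pi + 16*cos(3*pi*s/4)/(9*pi**2); evaluating from 0 to 4: ∫_{0}^{4} (s - 3) cos(3*pi*s/4) ds = (-16/(9*pi**2)) - (16/(9*pi**2)) = -32/(9*pi**2).
Hence a_3 = (1/2)·(-32/(9*pi**2)) = -16/(9*pi**2).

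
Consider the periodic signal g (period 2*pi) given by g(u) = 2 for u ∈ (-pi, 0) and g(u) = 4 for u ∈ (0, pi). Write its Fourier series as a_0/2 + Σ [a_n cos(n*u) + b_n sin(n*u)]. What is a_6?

a_6 = 1/pi ∫_{-pi}^{pi} g(u) cos(6*u) du.
Split the integral at the breakpoints.
Directly, an antiderivative of (2) cos(6*u) is sin(6*u)/3; evaluating from -pi to 0: ∫_{-pi}^{0} (2) cos(6*u) du = (0) - (0) = 0.
Directly, an antiderivative of (4) cos(6*u) is 2*sin(6*u)/3; evaluating from 0 to pi: ∫_{0}^{pi} (4) cos(6*u) du = (0) - (0) = 0.
Summing the pieces and multiplying by (1/pi) gives a_6 = 0.

0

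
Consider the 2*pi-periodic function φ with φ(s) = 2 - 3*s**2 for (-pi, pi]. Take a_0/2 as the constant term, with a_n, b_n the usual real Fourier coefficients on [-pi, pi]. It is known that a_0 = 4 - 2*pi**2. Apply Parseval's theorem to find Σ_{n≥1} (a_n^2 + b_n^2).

Parseval: a_0^2/2 + Σ_{n≥1} (a_n^2+b_n^2) = 1/pi ∫_{-pi}^{pi} φ(s)^2 ds = -8*pi**2 + 8 + 18*pi**4/5.
Subtract a_0^2/2 = 2*(2 - pi**2)**2: Σ (a_n^2+b_n^2) = 8*pi**4/5.

8*pi**4/5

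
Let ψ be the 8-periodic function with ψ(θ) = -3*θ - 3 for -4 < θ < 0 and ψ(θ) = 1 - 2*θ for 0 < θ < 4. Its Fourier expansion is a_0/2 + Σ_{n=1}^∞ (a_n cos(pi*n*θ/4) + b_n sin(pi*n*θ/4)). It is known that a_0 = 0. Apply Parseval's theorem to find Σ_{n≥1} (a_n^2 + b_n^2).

106/3

Parseval: a_0^2/2 + Σ_{n≥1} (a_n^2+b_n^2) = 1/4 ∫_{-4}^{4} ψ(θ)^2 dθ = 106/3.
Subtract a_0^2/2 = 0: Σ (a_n^2+b_n^2) = 106/3.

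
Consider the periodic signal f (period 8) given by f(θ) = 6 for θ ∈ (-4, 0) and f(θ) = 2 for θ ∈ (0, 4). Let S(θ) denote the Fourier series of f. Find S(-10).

θ = -10 differs from θ = -2 by -1 full period(s), and the series is 8-periodic.
f is continuous at θ = -2 with value 6, so the series converges to 6 there.

6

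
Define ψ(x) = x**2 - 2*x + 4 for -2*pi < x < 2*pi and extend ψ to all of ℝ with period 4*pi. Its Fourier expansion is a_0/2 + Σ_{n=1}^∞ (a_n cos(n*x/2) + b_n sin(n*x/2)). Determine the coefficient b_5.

-8/5

b_5 = (1/(2*pi)) ∫_{-2*pi}^{2*pi} ψ(x) sin(5*x/2) dx.
Integrating by parts twice (tabular method), an antiderivative of (x**2 - 2*x + 4) sin(5*x/2) is -2*x**2*cos(5*x/2)/5 + 8*x*sin(5*x/2)/25 + 4*x*cos(5*x/2)/5 - 8*sin(5*x/2)/25 - 184*cos(5*x/2)/125; evaluating from -2*pi to 2*pi: ∫_{-2*pi}^{2*pi} (x**2 - 2*x + 4) sin(5*x/2) dx = (-8*pi/5 + 184/125 + 8*pi**2/5) - (184/125 + 8*pi/5 + 8*pi**2/5) = -16*pi/5.
Hence b_5 = (1/(2*pi))·(-16*pi/5) = -8/5.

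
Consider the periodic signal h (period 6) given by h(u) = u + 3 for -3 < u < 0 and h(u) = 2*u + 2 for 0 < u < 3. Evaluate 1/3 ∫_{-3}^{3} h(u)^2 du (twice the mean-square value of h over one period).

31

1/3 ∫_{-3}^{3} h(u)^2 du = 1/3 · (93) = 31.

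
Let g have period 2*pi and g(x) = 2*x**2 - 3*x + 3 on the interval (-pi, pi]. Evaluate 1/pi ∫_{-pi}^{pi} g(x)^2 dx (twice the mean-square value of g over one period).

18 + 14*pi**2 + 8*pi**4/5

1/pi ∫_{-pi}^{pi} g(x)^2 dx = 1/pi · (18*pi + 14*pi**3 + 8*pi**5/5) = 18 + 14*pi**2 + 8*pi**4/5.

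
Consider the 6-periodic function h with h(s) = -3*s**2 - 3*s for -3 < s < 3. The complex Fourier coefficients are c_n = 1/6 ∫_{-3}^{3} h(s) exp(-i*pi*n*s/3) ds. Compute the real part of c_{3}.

6/pi**2

Since h is real-valued, Re(c_{3}) = 1/6 ∫_{-3}^{3} h(s) cos(pi*s) ds = a_{3}/2.
Integrating by parts twice (tabular method), an antiderivative of (-3*s**2 - 3*s) cos(pi*s) is -3*s**2*sin(pi*s)/pi - 3*s*sin(pi*s)/pi - 6*s*cos(pi*s)/pi**2 + 6*sin(pi*s)/pi**3 - 3*cos(pi*s)/pi**2; evaluating from -3 to 3: ∫_{-3}^{3} (-3*s**2 - 3*s) cos(pi*s) ds = (21/pi**2) - (-15/pi**2) = 36/pi**2.
Hence Re(c_{3}) = (1/6)·(36/pi**2) = 6/pi**2.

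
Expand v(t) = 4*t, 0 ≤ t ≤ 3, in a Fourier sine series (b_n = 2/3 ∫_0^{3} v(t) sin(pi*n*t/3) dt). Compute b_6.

b_6 = 2/3 ∫_0^{3} (4*t) sin(2*pi*t) dt.
Integrating by parts (boundary term plus one more integral), an antiderivative of (4*t) sin(2*pi*t) is -2*t*cos(2*pi*t)/pi + sin(2*pi*t)/pi**2; evaluating from 0 to 3: ∫_{0}^{3} (4*t) sin(2*pi*t) dt = (-6/pi) - (0) = -6/pi.
Hence b_6 = (2/3)·(-6/pi) = -4/pi.

-4/pi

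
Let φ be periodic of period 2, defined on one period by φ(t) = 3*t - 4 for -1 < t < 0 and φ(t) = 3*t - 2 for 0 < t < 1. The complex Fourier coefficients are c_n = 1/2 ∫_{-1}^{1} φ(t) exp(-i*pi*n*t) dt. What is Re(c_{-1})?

0

Since φ is real-valued, Re(c_{-1}) = 1/2 ∫_{-1}^{1} φ(t) cos(-pi*t) dt = a_{1}/2.
Split the integral at the breakpoints.
Integrating by parts (boundary term plus one more integral), an antiderivative of (3*t - 4) cos(-pi*t) is 3*t*sin(pi*t)/pi - 4*sin(pi*t)/pi + 3*cos(pi*t)/pi**2; evaluating from -1 to 0: ∫_{-1}^{0} (3*t - 4) cos(-pi*t) dt = (3/pi**2) - (-3/pi**2) = 6/pi**2.
Integrating by parts (boundary term plus one more integral), an antiderivative of (3*t - 2) cos(-pi*t) is 3*t*sin(pi*t)/pi - 2*sin(pi*t)/pi + 3*cos(pi*t)/pi**2; evaluating from 0 to 1: ∫_{0}^{1} (3*t - 2) cos(-pi*t) dt = (-3/pi**2) - (3/pi**2) = -6/pi**2.
So ∫_{-1}^{1} φ(t) cos(-pi*t) dt = 0.
Hence Re(c_{-1}) = (1/2)·(0) = 0.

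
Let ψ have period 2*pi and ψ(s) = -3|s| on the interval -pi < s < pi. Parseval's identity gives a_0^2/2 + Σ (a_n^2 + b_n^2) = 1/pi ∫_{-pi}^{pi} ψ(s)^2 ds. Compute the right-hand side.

1/pi ∫_{-pi}^{pi} ψ(s)^2 ds = 1/pi · (6*pi**3) = 6*pi**2.

6*pi**2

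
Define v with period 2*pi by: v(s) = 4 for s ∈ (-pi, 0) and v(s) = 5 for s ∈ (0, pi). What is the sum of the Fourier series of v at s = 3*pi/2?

s = 3*pi/2 differs from s = -pi/2 by 1 full period(s), and the series is 2*pi-periodic.
v is continuous at s = -pi/2 with value 4, so the series converges to 4 there.

4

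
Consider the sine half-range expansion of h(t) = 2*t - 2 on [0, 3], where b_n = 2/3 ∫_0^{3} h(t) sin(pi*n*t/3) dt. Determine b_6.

b_6 = 2/3 ∫_0^{3} (2*t - 2) sin(2*pi*t) dt.
Integrating by parts (boundary term plus one more integral), an antiderivative of (2*t - 2) sin(2*pi*t) is -t*cos(2*pi*t)/pi + sin(2*pi*t)/(2*pi**2) + cos(2*pi*t)/pi; evaluating from 0 to 3: ∫_{0}^{3} (2*t - 2) sin(2*pi*t) dt = (-2/pi) - (1/pi) = -3/pi.
Hence b_6 = (2/3)·(-3/pi) = -2/pi.

-2/pi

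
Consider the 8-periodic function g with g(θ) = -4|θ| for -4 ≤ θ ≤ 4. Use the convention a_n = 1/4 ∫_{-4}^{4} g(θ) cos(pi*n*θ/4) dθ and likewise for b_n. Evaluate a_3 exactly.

a_3 = 1/4 ∫_{-4}^{4} g(θ) cos(3*pi*θ/4) dθ.
g is even and cos(3*pi*θ/4) is even, so the integrand is even and a_3 = 1/2 ∫_0^{4} g(θ) cos(3*pi*θ/4) dθ.
Integrating by parts (boundary term plus one more integral), an antiderivative of (-4*θ) cos(3*pi*θ/4) is -16*θ*sin(3*pi*θ/4)/(3*pi) - 64*cos(3*pi*θ/4)/(9*pi**2); evaluating from 0 to 4: ∫_{0}^{4} (-4*θ) cos(3*pi*θ/4) dθ = (64/(9*pi**2)) - (-64/(9*pi**2)) = 128/(9*pi**2).
Hence a_3 = (1/2)·(128/(9*pi**2)) = 64/(9*pi**2).

64/(9*pi**2)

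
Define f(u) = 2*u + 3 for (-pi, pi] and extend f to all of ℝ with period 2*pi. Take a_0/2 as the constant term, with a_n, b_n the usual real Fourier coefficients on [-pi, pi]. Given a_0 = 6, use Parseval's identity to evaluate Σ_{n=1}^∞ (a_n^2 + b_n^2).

Parseval: a_0^2/2 + Σ_{n≥1} (a_n^2+b_n^2) = 1/pi ∫_{-pi}^{pi} f(u)^2 du = 18 + 8*pi**2/3.
Subtract a_0^2/2 = 18: Σ (a_n^2+b_n^2) = 8*pi**2/3.

8*pi**2/3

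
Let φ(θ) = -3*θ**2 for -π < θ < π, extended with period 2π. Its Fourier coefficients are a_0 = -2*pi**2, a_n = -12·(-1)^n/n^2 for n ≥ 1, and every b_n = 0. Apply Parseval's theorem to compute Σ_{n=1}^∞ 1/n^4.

pi**4/90

Parseval: a_0^2/2 + Σ a_n^2 = (1/π) ∫_{-π}^{π} φ(θ)^2 dθ = 18*pi**4/5.
Subtract a_0^2/2 = 2*pi**4: Σ a_n^2 = 8*pi**4/5.
Since a_n^2 = 144/n^4, Σ 1/n^4 = pi**4/90.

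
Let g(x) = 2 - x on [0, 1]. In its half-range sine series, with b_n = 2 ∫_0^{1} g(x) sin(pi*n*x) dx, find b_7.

b_7 = 2 ∫_0^{1} (2 - x) sin(7*pi*x) dx.
Integrating by parts (boundary term plus one more integral), an antiderivative of (2 - x) sin(7*pi*x) is x*cos(7*pi*x)/(7*pi) - sin(7*pi*x)/(49*pi**2) - 2*cos(7*pi*x)/(7*pi); evaluating from 0 to 1: ∫_{0}^{1} (2 - x) sin(7*pi*x) dx = (1/(7*pi)) - (-2/(7*pi)) = 3/(7*pi).
Hence b_7 = 2·(3/(7*pi)) = 6/(7*pi).

6/(7*pi)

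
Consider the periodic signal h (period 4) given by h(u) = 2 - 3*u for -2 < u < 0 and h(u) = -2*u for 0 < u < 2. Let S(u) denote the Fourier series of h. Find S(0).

1

At u = 0 the one-sided limits are h(0^-) = 2 and h(0^+) = 0.
By Dirichlet's theorem the series converges to their average, [(2) + (0)]/2 = 1.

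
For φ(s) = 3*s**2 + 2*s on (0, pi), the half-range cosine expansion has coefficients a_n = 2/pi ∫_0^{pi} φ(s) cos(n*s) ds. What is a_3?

4*(-3*pi - 2)/(9*pi)

a_3 = 2/pi ∫_0^{pi} (3*s**2 + 2*s) cos(3*s) ds.
Integrating by parts twice (tabular method), an antiderivative of (3*s**2 + 2*s) cos(3*s) is s**2*sin(3*s) + 2*s*sin(3*s)/3 + 2*s*cos(3*s)/3 - 2*sin(3*s)/9 + 2*cos(3*s)/9; evaluating from 0 to pi: ∫_{0}^{pi} (3*s**2 + 2*s) cos(3*s) ds = (-2*pi/3 - 2/9) - (2/9) = -2*pi/3 - 4/9.
Hence a_3 = (2/pi)·(-2*pi/3 - 4/9) = 4*(-3*pi - 2)/(9*pi).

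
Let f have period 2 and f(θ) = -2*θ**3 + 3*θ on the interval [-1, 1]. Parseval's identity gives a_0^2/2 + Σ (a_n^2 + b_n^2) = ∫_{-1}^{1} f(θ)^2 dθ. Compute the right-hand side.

82/35

∫_{-1}^{1} f(θ)^2 dθ = 82/35.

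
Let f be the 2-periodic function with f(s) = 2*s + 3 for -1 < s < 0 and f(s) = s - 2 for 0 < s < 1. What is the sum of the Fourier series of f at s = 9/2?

-3/2

s = 9/2 differs from s = 1/2 by 2 full period(s), and the series is 2-periodic.
f is continuous at s = 1/2 with value -3/2, so the series converges to -3/2 there.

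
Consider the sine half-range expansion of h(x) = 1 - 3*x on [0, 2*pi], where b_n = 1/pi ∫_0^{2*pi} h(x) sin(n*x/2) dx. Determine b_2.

6

b_2 = 1/pi ∫_0^{2*pi} (1 - 3*x) sin(x) dx.
Integrating by parts (boundary term plus one more integral), an antiderivative of (1 - 3*x) sin(x) is 3*x*cos(x) - 3*sin(x) - cos(x); evaluating from 0 to 2*pi: ∫_{0}^{2*pi} (1 - 3*x) sin(x) dx = (-1 + 6*pi) - (-1) = 6*pi.
Hence b_2 = (1/pi)·(6*pi) = 6.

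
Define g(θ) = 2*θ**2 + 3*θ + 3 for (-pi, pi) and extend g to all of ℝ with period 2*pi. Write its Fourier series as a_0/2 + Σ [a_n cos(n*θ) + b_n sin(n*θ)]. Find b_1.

6

b_1 = 1/pi ∫_{-pi}^{pi} g(θ) sin(θ) dθ.
Integrating by parts twice (tabular method), an antiderivative of (2*θ**2 + 3*θ + 3) sin(θ) is -2*θ**2*cos(θ) + 4*θ*sin(θ) - 3*θ*cos(θ) + 3*sin(θ) + cos(θ); evaluating from -pi to pi: ∫_{-pi}^{pi} (2*θ**2 + 3*θ + 3) sin(θ) dθ = (-1 + 3*pi + 2*pi**2) - (-3*pi - 1 + 2*pi**2) = 6*pi.
Hence b_1 = (1/pi)·(6*pi) = 6.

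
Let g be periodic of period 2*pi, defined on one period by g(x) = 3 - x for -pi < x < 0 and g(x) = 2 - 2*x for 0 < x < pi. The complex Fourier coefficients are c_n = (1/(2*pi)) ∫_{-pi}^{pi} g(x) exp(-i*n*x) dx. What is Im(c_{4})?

-3/8

Since g is real-valued, Im(c_{4}) = -(1/(2*pi)) ∫_{-pi}^{pi} g(x) sin(4*x) dx = -b_{4}/2.
Split the integral at the breakpoints.
Integrating by parts (boundary term plus one more integral), an antiderivative of (3 - x) sin(4*x) is x*cos(4*x)/4 - sin(4*x)/16 - 3*cos(4*x)/4; evaluating from -pi to 0: ∫_{-pi}^{0} (3 - x) sin(4*x) dx = (-3/4) - (-pi/4 - 3/4) = pi/4.
Integrating by parts (boundary term plus one more integral), an antiderivative of (2 - 2*x) sin(4*x) is x*cos(4*x)/2 - sin(4*x)/8 - cos(4*x)/2; evaluating from 0 to pi: ∫_{0}^{pi} (2 - 2*x) sin(4*x) dx = (-1/2 + pi/2) - (-1/2) = pi/2.
So ∫_{-pi}^{pi} g(x) sin(4*x) dx = 3*pi/4.
Hence Im(c_{4}) = (-1/(2*pi))·(3*pi/4) = -3/8.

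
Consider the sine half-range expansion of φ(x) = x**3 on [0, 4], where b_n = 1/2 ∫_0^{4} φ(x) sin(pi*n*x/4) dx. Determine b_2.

b_2 = 1/2 ∫_0^{4} (x**3) sin(pi*x/2) dx.
Integrating by parts three times (tabular method), an antiderivative of (x**3) sin(pi*x/2) is -2*x**3*cos(pi*x/2)/pi + 12*x**2*sin(pi*x/2)/pi**2 + 48*x*cos(pi*x/2)/pi**3 - 96*sin(pi*x/2)/pi**4; evaluating from 0 to 4: ∫_{0}^{4} (x**3) sin(pi*x/2) dx = (-128/pi + 192/pi**3) - (0) = -128/pi + 192/pi**3.
Hence b_2 = (1/2)·(-128/pi + 192/pi**3) = -64/pi + 96/pi**3.

-64/pi + 96/pi**3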